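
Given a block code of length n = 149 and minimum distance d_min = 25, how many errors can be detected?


Detection capability = d_min - 1 = 25 - 1 = 24

24 errors


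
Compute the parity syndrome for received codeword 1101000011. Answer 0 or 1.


Syndrome = XOR of all bits = 1 XOR 1 XOR 0 XOR 1 XOR 0 XOR 0 XOR 0 XOR 0 XOR 1 XOR 1 = 1

1


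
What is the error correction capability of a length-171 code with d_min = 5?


Correction capability = floor((d-1)/2) = floor((5-1)/2) = 2

2 errors


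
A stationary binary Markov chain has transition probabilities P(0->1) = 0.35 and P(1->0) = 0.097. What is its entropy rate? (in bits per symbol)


Stationary distribution: pi_0 = p10/(p01+p10) = 0.217, pi_1 = 0.783. Entropy rate H' = pi_0*H(p01) + pi_1*H(p10) = 0.217*0.9341 + 0.783*0.4594 = 0.5624

0.5624 bits/symbol


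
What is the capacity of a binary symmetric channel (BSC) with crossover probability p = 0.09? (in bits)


H(p) = -p*log2(p) - (1-p)*log2(1-p) = -0.09*log2(0.09) - 0.91*log2(0.91) = 0.312654 + 0.123816 = 0.4365. C = 1 - H(p) = 1 - 0.4365 = 0.5635

0.5635 bits


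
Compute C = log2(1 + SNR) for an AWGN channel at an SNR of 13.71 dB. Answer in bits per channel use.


SNR_linear = 10^(13.71/10) = 23.4963; C = log2(1 + SNR_linear) = log2(1 + 23.4963) = 4.6145

4.6145 bits/channel use


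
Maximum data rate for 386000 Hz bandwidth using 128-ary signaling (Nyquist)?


Rate = 2 * B * log2(M) = 2 * 386000 * 7.0 = 5404000.0

5404000.0 bps


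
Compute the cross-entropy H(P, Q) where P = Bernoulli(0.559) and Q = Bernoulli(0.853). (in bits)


H(P,Q) = -p*log2(q) - (1-p)*log2(1-q). -0.559*log2(0.853) = 0.128225; -0.441*log2(0.147) = 1.219855. H(P,Q) = 0.128225 + 1.219855 = 1.3481

1.3481 bits


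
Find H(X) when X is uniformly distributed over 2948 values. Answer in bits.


H = log2(n) = log2(2948) = 11.5255

11.5255 bits


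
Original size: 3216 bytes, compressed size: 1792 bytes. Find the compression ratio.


Ratio = original / compressed = 3216 / 1792 = 1.7946

1.7946


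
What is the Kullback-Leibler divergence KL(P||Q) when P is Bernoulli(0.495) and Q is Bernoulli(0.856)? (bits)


KL = p*log2(p/q) + (1-p)*log2((1-p)/(1-q)) = 0.495*log2(0.495/0.856) + 0.505*log2(0.505/0.144) = 0.523

0.523 bits


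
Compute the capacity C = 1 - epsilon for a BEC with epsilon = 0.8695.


C = 1 - epsilon = 1 - 0.8695 = 0.1305

0.1305 bits


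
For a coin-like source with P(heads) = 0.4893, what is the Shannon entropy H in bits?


H = -p*log2(p) - (1-p)*log2(1-p). -0.4893*log2(0.4893) = 0.504570; -0.5107*log2(0.5107) = 0.495099. H = 0.504570 + 0.495099 = 0.9997

0.9997 bits


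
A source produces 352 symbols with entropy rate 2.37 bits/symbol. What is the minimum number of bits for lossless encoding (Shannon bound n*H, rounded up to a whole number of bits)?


Minimum bits >= n * H = 352 * 2.37 = 834.24, rounded up to a whole number of bits = 835

835 bits


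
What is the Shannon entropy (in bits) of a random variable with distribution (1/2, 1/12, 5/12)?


H = -sum(p_i * log2(p_i)). Terms: -(1/2)*log2(1/2) = 0.500000; -(1/12)*log2(1/12) = 0.298747; -(5/12)*log2(5/12) = 0.526264. H = 0.500000 + 0.298747 + 0.526264 = 1.325

1.325 bits


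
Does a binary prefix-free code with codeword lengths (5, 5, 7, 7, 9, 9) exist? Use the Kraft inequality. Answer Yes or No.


Kraft sum = sum(2^(-l_i)) = 0.082, need <= 1. Result: satisfied (a binary prefix-free code with these lengths exists)

Yes


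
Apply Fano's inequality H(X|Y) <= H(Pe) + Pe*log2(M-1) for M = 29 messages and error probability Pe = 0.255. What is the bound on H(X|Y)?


H(Pe) = -Pe*log2(Pe) - (1-Pe)*log2(1-Pe) = -0.255*log2(0.255) - 0.745*log2(0.745) = 0.502715 + 0.316392 = 0.8191. Pe*log2(M-1) = 0.255*log2(28) = 1.225876. Bound = H(Pe) + Pe*log2(M-1) = 0.502715 + 0.316392 + 1.225876 = 2.045

2.045 bits


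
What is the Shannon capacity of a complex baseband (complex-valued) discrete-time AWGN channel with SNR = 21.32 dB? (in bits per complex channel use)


SNR_linear = 10^(21.32/10) = 135.5189; C = log2(1 + SNR_linear) = log2(1 + 135.5189) = 7.093

7.093 bits/channel use


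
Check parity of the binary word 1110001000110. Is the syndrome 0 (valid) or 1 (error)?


Syndrome = XOR of all bits = 1 XOR 1 XOR 1 XOR 0 XOR 0 XOR 0 XOR 1 XOR 0 XOR 0 XOR 0 XOR 1 XOR 1 XOR 0 = 0

0


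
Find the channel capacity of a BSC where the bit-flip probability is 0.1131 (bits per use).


H(p) = -p*log2(p) - (1-p)*log2(1-p) = -0.1131*log2(0.1131) - 0.8869*log2(0.8869) = 0.355624 + 0.153573 = 0.5092. C = 1 - H(p) = 1 - 0.5092 = 0.4908

0.4908 bits


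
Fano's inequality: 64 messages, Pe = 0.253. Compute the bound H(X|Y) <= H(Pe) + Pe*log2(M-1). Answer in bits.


H(Pe) = -Pe*log2(Pe) - (1-Pe)*log2(1-Pe) = -0.253*log2(0.253) - 0.747*log2(0.747) = 0.501646 + 0.314352 = 0.816. Pe*log2(M-1) = 0.253*log2(63) = 1.512252. Bound = H(Pe) + Pe*log2(M-1) = 0.501646 + 0.314352 + 1.512252 = 2.3283

2.3283 bits


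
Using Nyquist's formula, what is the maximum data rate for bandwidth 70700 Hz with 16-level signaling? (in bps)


Rate = 2 * B * log2(M) = 2 * 70700 * 4.0 = 565600.0

565600.0 bps


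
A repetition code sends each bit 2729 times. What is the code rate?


Rate = k/n = 1/2729

1/2729


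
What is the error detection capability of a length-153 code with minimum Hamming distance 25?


Detection capability = d_min - 1 = 25 - 1 = 24

24 errors


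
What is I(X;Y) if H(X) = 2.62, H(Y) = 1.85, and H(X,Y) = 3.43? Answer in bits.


I(X;Y) = H(X) + H(Y) - H(X,Y) = 2.62 + 1.85 - 3.43 = 1.04

1.04 bits


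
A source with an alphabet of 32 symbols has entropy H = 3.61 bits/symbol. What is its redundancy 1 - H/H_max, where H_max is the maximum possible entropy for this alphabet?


H_max = log2(K) = log2(32) = 5.0 bits/symbol. Redundancy = 1 - H/H_max = 1 - 3.61/5.0 = 1 - 0.722 = 0.278

0.278


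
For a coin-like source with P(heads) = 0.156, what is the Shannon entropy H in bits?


H = -p*log2(p) - (1-p)*log2(1-p). -0.156*log2(0.156) = 0.418140; -0.844*log2(0.844) = 0.206514. H = 0.418140 + 0.206514 = 0.6247

0.6247 bits


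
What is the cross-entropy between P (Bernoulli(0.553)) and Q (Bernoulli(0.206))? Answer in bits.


H(P,Q) = -p*log2(q) - (1-p)*log2(1-q). -0.553*log2(0.206) = 1.260444; -0.447*log2(0.794) = 0.148757. H(P,Q) = 1.260444 + 0.148757 = 1.4092

1.4092 bits


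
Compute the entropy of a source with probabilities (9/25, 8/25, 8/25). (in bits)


H = -sum(p_i * log2(p_i)). Terms: -(9/25)*log2(9/25) = 0.530615; -(8/25)*log2(8/25) = 0.526034; -(8/25)*log2(8/25) = 0.526034. H = 0.530615 + 0.526034 + 0.526034 = 1.5827

1.5827 bits


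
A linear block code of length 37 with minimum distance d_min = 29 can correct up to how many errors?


Correction capability = floor((d-1)/2) = floor((29-1)/2) = 14

14 errors


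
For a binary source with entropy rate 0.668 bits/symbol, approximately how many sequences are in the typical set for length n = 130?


log2|A_typical| = nH = 130 * 0.668 = 86.84, so |A_typical| ~ 2^86.84 = 1.385e+26

1.385e+26


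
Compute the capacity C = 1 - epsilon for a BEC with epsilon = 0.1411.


C = 1 - epsilon = 1 - 0.1411 = 0.8589

0.8589 bits


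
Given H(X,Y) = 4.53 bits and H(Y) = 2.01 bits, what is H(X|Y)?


H(X|Y) = H(X,Y) - H(Y) = 4.53 - 2.01 = 2.52

2.52 bits


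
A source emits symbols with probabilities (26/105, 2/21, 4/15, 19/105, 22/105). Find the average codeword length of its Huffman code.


Huffman construction (repeatedly merge the two least-probable nodes; each merge adds 1 bit to every symbol beneath it): 2/21 + 19/105 = 29/105; 22/105 + 26/105 = 16/35; 4/15 + 29/105 = 19/35; 16/35 + 19/35 = 1. Resulting codeword lengths (in the order the probabilities were given): (2, 3, 2, 3, 2). L_avg = sum(p_i * l_i) = 26/105*2 + 2/21*3 + 4/15*2 + 19/105*3 + 22/105*2 = 239/105 = 2.2762

2.2762 bits


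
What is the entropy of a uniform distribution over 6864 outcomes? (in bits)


H = log2(n) = log2(6864) = 12.7448

12.7448 bits


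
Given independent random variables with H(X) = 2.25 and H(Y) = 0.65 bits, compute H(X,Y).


For independent variables, H(X,Y) = H(X) + H(Y) = 2.25 + 0.65 = 2.9

2.9 bits


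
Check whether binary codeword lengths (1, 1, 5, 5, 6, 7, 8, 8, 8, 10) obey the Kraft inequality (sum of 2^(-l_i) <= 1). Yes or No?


Kraft sum = sum(2^(-l_i)) = 1.0986, need <= 1. Result: violated (a binary prefix-free code with these lengths cannot exist)

No


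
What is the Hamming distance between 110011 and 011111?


Count differing positions: ^ . ^ ^ . . = 3 differences

3


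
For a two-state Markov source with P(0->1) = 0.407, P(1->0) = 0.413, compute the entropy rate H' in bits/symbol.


Stationary distribution: pi_0 = p10/(p01+p10) = 0.5037, pi_1 = 0.4963. Entropy rate H' = pi_0*H(p01) + pi_1*H(p10) = 0.5037*0.9749 + 0.4963*0.978 = 0.9765

0.9765 bits/symbol


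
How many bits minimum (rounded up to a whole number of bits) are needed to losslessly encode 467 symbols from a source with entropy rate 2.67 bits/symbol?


Minimum bits >= n * H = 467 * 2.67 = 1246.89, rounded up to a whole number of bits = 1247

1247 bits


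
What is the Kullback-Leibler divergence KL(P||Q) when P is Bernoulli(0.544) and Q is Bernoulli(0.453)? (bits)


KL = p*log2(p/q) + (1-p)*log2((1-p)/(1-q)) = 0.544*log2(0.544/0.453) + 0.456*log2(0.456/0.547) = 0.024

0.024 bits


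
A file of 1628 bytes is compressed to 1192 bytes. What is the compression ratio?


Ratio = original / compressed = 1628 / 1192 = 1.3658

1.3658


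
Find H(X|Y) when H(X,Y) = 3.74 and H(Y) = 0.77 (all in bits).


H(X|Y) = H(X,Y) - H(Y) = 3.74 - 0.77 = 2.97

2.97 bits


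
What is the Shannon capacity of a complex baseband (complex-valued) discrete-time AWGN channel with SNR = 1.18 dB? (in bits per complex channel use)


SNR_linear = 10^(1.18/10) = 1.3122; C = log2(1 + SNR_linear) = log2(1 + 1.3122) = 1.2093

1.2093 bits/channel use


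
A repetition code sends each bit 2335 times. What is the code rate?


Rate = k/n = 1/2335

1/2335


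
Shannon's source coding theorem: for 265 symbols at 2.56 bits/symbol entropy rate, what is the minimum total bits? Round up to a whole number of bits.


Minimum bits >= n * H = 265 * 2.56 = 678.4, rounded up to a whole number of bits = 679

679 bits


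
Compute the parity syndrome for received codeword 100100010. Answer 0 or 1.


Syndrome = XOR of all bits = 1 XOR 0 XOR 0 XOR 1 XOR 0 XOR 0 XOR 0 XOR 1 XOR 0 = 1

1


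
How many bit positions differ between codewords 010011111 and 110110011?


Count differing positions: ^ . . ^ . ^ ^ . . = 4 differences

4


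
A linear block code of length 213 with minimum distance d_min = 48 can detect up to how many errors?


Detection capability = d_min - 1 = 48 - 1 = 47

47 errors


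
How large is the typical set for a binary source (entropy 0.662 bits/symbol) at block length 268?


log2|A_typical| = nH = 268 * 0.662 = 177.416, so |A_typical| ~ 2^177.416 = 2.556e+53

2.556e+53


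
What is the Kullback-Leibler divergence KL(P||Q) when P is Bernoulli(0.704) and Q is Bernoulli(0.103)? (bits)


KL = p*log2(p/q) + (1-p)*log2((1-p)/(1-q)) = 0.704*log2(0.704/0.103) + 0.296*log2(0.296/0.897) = 1.4787

1.4787 bits


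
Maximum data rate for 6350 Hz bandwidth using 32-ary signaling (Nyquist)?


Rate = 2 * B * log2(M) = 2 * 6350 * 5.0 = 63500.0

63500.0 bps


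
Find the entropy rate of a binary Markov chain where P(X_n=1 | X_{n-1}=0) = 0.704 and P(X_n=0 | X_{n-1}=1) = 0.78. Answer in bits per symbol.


Stationary distribution: pi_0 = p10/(p01+p10) = 0.5256, pi_1 = 0.4744. Entropy rate H' = pi_0*H(p01) + pi_1*H(p10) = 0.5256*0.8763 + 0.4744*0.7602 = 0.8212

0.8212 bits/symbol


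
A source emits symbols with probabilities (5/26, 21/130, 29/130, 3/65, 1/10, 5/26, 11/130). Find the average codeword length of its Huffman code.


Huffman construction (repeatedly merge the two least-probable nodes; each merge adds 1 bit to every symbol beneath it): 3/65 + 11/130 = 17/130; 1/10 + 17/130 = 3/13; 21/130 + 5/26 = 23/65; 5/26 + 29/130 = 27/65; 3/13 + 23/65 = 38/65; 27/65 + 38/65 = 1. Resulting codeword lengths (in the order the probabilities were given): (3, 3, 2, 4, 3, 2, 4). L_avg = sum(p_i * l_i) = 5/26*3 + 21/130*3 + 29/130*2 + 3/65*4 + 1/10*3 + 5/26*2 + 11/130*4 = 353/130 = 2.7154

2.7154 bits


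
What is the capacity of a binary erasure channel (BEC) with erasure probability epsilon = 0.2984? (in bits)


C = 1 - epsilon = 1 - 0.2984 = 0.7016

0.7016 bits


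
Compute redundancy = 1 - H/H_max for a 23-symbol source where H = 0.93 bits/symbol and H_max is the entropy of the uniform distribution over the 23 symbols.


H_max = log2(K) = log2(23) = 4.5236 bits/symbol. Redundancy = 1 - H/H_max = 1 - 0.93/4.5236 = 1 - 0.2056 = 0.7944

0.7944


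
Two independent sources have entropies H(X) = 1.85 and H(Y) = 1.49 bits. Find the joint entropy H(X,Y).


For independent variables, H(X,Y) = H(X) + H(Y) = 1.85 + 1.49 = 3.34

3.34 bits


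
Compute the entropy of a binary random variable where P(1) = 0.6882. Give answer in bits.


H = -p*log2(p) - (1-p)*log2(1-p). -0.6882*log2(0.6882) = 0.371009; -0.3118*log2(0.3118) = 0.524232. H = 0.371009 + 0.524232 = 0.8952

0.8952 bits


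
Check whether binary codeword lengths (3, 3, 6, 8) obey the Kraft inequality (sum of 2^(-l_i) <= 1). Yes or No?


Kraft sum = sum(2^(-l_i)) = 0.2695, need <= 1. Result: satisfied (a binary prefix-free code with these lengths exists)

Yes


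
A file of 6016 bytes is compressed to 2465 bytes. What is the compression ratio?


Ratio = original / compressed = 6016 / 2465 = 2.4406

2.4406


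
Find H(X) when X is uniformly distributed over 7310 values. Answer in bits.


H = log2(n) = log2(7310) = 12.8357

12.8357 bits


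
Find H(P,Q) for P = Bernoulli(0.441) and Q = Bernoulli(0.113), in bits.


H(P,Q) = -p*log2(q) - (1-p)*log2(1-q). -0.441*log2(0.113) = 1.387212; -0.559*log2(0.887) = 0.096704. H(P,Q) = 1.387212 + 0.096704 = 1.4839

1.4839 bits


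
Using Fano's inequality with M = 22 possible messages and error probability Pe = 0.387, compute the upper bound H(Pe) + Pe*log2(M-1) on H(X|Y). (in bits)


H(Pe) = -Pe*log2(Pe) - (1-Pe)*log2(1-Pe) = -0.387*log2(0.387) - 0.613*log2(0.613) = 0.530033 + 0.432803 = 0.9628. Pe*log2(M-1) = 0.387*log2(21) = 1.699827. Bound = H(Pe) + Pe*log2(M-1) = 0.530033 + 0.432803 + 1.699827 = 2.6627

2.6627 bits


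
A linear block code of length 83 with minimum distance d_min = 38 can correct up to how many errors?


Correction capability = floor((d-1)/2) = floor((38-1)/2) = 18

18 errors


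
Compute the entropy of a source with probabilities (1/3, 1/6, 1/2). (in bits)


H = -sum(p_i * log2(p_i)). Terms: -(1/3)*log2(1/3) = 0.528321; -(1/6)*log2(1/6) = 0.430827; -(1/2)*log2(1/2) = 0.500000. H = 0.528321 + 0.430827 + 0.500000 = 1.4591

1.4591 bits


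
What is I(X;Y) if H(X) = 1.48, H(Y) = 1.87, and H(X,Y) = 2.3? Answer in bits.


I(X;Y) = H(X) + H(Y) - H(X,Y) = 1.48 + 1.87 - 2.3 = 1.05

1.05 bits


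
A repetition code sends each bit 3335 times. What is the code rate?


Rate = k/n = 1/3335

1/3335


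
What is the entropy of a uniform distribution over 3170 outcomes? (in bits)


H = log2(n) = log2(3170) = 11.6303

11.6303 bits


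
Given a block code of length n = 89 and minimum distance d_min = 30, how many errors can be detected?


Detection capability = d_min - 1 = 30 - 1 = 29

29 errors


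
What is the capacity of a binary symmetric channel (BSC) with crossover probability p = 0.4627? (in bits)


H(p) = -p*log2(p) - (1-p)*log2(1-p) = -0.4627*log2(0.4627) - 0.5373*log2(0.5373) = 0.514453 + 0.481528 = 0.996. C = 1 - H(p) = 1 - 0.996 = 0.004

0.004 bits


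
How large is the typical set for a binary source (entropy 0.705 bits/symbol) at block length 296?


log2|A_typical| = nH = 296 * 0.705 = 208.68, so |A_typical| ~ 2^208.68 = 6.591e+62

6.591e+62


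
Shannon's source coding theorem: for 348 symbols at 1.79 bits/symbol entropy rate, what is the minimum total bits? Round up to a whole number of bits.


Minimum bits >= n * H = 348 * 1.79 = 622.92, rounded up to a whole number of bits = 623

623 bits


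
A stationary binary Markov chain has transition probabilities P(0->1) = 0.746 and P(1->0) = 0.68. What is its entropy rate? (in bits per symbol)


Stationary distribution: pi_0 = p10/(p01+p10) = 0.4769, pi_1 = 0.5231. Entropy rate H' = pi_0*H(p01) + pi_1*H(p10) = 0.4769*0.8176 + 0.5231*0.9044 = 0.863

0.863 bits/symbol


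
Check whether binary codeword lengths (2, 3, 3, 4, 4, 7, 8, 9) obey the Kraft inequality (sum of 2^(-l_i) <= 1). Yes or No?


Kraft sum = sum(2^(-l_i)) = 0.6387, need <= 1. Result: satisfied (a binary prefix-free code with these lengths exists)

Yes


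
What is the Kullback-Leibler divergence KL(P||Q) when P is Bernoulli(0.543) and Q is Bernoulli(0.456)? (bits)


KL = p*log2(p/q) + (1-p)*log2((1-p)/(1-q)) = 0.543*log2(0.543/0.456) + 0.457*log2(0.457/0.544) = 0.0219

0.0219 bits


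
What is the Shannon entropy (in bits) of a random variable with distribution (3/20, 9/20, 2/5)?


H = -sum(p_i * log2(p_i)). Terms: -(3/20)*log2(3/20) = 0.410545; -(9/20)*log2(9/20) = 0.518401; -(2/5)*log2(2/5) = 0.528771. H = 0.410545 + 0.518401 + 0.528771 = 1.4577

1.4577 bits


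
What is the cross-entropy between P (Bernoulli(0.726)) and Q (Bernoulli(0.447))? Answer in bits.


H(P,Q) = -p*log2(q) - (1-p)*log2(1-q). -0.726*log2(0.447) = 0.843360; -0.274*log2(0.553) = 0.234174. H(P,Q) = 0.843360 + 0.234174 = 1.0775

1.0775 bits


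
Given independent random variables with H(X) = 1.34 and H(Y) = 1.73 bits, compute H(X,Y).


For independent variables, H(X,Y) = H(X) + H(Y) = 1.34 + 1.73 = 3.07

3.07 bits


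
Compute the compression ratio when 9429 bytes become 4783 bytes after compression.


Ratio = original / compressed = 9429 / 4783 = 1.9714

1.9714


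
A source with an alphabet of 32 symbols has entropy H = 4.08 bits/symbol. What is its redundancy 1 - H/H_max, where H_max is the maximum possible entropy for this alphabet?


H_max = log2(K) = log2(32) = 5.0 bits/symbol. Redundancy = 1 - H/H_max = 1 - 4.08/5.0 = 1 - 0.816 = 0.184

0.184


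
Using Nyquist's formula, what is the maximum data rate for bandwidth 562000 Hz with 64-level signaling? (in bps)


Rate = 2 * B * log2(M) = 2 * 562000 * 6.0 = 6744000.0

6744000.0 bps


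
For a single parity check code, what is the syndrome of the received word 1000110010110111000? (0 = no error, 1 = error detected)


Syndrome = XOR of all bits = 1 XOR 0 XOR 0 XOR 0 XOR 1 XOR 1 XOR 0 XOR 0 XOR 1 XOR 0 XOR 1 XOR 1 XOR 0 XOR 1 XOR 1 XOR 1 XOR 0 XOR 0 XOR 0 = 1

1


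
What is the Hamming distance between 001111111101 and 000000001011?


Count differing positions: . . ^ ^ ^ ^ ^ ^ . ^ ^ . = 8 differences

8


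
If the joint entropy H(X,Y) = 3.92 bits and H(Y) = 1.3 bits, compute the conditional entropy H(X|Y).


H(X|Y) = H(X,Y) - H(Y) = 3.92 - 1.3 = 2.62

2.62 bits


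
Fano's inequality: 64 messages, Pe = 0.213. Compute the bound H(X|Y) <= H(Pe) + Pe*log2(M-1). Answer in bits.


H(Pe) = -Pe*log2(Pe) - (1-Pe)*log2(1-Pe) = -0.213*log2(0.213) - 0.787*log2(0.787) = 0.475219 + 0.271959 = 0.7472. Pe*log2(M-1) = 0.213*log2(63) = 1.273161. Bound = H(Pe) + Pe*log2(M-1) = 0.475219 + 0.271959 + 1.273161 = 2.0203

2.0203 bits


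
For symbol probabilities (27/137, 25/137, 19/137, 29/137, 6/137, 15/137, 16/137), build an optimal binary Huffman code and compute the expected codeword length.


Huffman construction (repeatedly merge the two least-probable nodes; each merge adds 1 bit to every symbol beneath it): 6/137 + 15/137 = 21/137; 16/137 + 19/137 = 35/137; 21/137 + 25/137 = 46/137; 27/137 + 29/137 = 56/137; 35/137 + 46/137 = 81/137; 56/137 + 81/137 = 1. Resulting codeword lengths (in the order the probabilities were given): (2, 3, 3, 2, 4, 4, 3). L_avg = sum(p_i * l_i) = 27/137*2 + 25/137*3 + 19/137*3 + 29/137*2 + 6/137*4 + 15/137*4 + 16/137*3 = 376/137 = 2.7445

2.7445 bits


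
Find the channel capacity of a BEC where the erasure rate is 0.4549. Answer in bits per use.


C = 1 - epsilon = 1 - 0.4549 = 0.5451

0.5451 bits


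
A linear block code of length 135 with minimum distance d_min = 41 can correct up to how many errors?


Correction capability = floor((d-1)/2) = floor((41-1)/2) = 20

20 errors


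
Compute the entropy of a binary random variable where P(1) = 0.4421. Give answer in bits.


H = -p*log2(p) - (1-p)*log2(1-p). -0.4421*log2(0.4421) = 0.520597; -0.5579*log2(0.5579) = 0.469708. H = 0.520597 + 0.469708 = 0.9903

0.9903 bits


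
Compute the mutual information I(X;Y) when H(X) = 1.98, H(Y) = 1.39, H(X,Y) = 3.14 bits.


I(X;Y) = H(X) + H(Y) - H(X,Y) = 1.98 + 1.39 - 3.14 = 0.23

0.23 bits


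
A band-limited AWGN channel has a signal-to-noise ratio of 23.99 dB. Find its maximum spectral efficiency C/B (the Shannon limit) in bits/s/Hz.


SNR_linear = 10^(23.99/10) = 250.6109; C/B = log2(1 + SNR_linear) = log2(1 + 250.6109) = 7.9751

7.9751 bits/s/Hz


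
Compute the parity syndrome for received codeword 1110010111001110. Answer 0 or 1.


Syndrome = XOR of all bits = 1 XOR 1 XOR 1 XOR 0 XOR 0 XOR 1 XOR 0 XOR 1 XOR 1 XOR 1 XOR 0 XOR 0 XOR 1 XOR 1 XOR 1 XOR 0 = 0

0


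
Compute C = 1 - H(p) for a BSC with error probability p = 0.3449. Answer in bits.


H(p) = -p*log2(p) - (1-p)*log2(1-p) = -0.3449*log2(0.3449) - 0.6551*log2(0.6551) = 0.529680 + 0.399751 = 0.9294. C = 1 - H(p) = 1 - 0.9294 = 0.0706

0.0706 bits


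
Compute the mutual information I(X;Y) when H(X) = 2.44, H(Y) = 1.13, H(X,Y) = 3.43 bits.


I(X;Y) = H(X) + H(Y) - H(X,Y) = 2.44 + 1.13 - 3.43 = 0.14

0.14 bits


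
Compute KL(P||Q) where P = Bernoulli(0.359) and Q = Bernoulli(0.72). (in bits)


KL = p*log2(p/q) + (1-p)*log2((1-p)/(1-q)) = 0.359*log2(0.359/0.72) + 0.641*log2(0.641/0.28) = 0.4055

0.4055 bits


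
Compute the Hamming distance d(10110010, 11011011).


Count differing positions: . ^ ^ . ^ . . ^ = 4 differences

4


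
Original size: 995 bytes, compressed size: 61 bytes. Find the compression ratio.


Ratio = original / compressed = 995 / 61 = 16.3115

16.3115


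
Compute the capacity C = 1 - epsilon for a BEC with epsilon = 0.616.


C = 1 - epsilon = 1 - 0.616 = 0.384

0.384 bits


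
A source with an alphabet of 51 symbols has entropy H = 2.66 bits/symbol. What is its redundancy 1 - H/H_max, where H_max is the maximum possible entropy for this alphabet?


H_max = log2(K) = log2(51) = 5.6724 bits/symbol. Redundancy = 1 - H/H_max = 1 - 2.66/5.6724 = 1 - 0.4689 = 0.5311

0.5311


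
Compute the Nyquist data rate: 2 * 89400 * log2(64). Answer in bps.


Rate = 2 * B * log2(M) = 2 * 89400 * 6.0 = 1072800.0

1072800.0 bps


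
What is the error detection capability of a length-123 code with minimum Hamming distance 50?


Detection capability = d_min - 1 = 50 - 1 = 49

49 errors


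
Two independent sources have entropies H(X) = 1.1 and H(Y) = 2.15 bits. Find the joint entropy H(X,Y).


For independent variables, H(X,Y) = H(X) + H(Y) = 1.1 + 2.15 = 3.25

3.25 bits


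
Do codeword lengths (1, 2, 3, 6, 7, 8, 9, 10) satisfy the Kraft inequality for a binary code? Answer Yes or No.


Kraft sum = sum(2^(-l_i)) = 0.9053, need <= 1. Result: satisfied (a binary prefix-free code with these lengths exists)

Yes


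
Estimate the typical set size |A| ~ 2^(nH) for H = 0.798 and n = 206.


log2|A_typical| = nH = 206 * 0.798 = 164.388, so |A_typical| ~ 2^164.388 = 3.060e+49

3.060e+49


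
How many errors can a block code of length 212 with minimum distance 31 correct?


Correction capability = floor((d-1)/2) = floor((31-1)/2) = 15

15 errors


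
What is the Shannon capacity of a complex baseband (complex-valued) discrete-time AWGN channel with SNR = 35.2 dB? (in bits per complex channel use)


SNR_linear = 10^(35.2/10) = 3311.3112; C = log2(1 + SNR_linear) = log2(1 + 3311.3112) = 11.6936

11.6936 bits/channel use


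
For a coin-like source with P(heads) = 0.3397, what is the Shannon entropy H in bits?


H = -p*log2(p) - (1-p)*log2(1-p). -0.3397*log2(0.3397) = 0.529139; -0.6603*log2(0.6603) = 0.395392. H = 0.529139 + 0.395392 = 0.9245

0.9245 bits


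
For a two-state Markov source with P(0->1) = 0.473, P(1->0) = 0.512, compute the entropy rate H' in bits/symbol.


Stationary distribution: pi_0 = p10/(p01+p10) = 0.5198, pi_1 = 0.4802. Entropy rate H' = pi_0*H(p01) + pi_1*H(p10) = 0.5198*0.9979 + 0.4802*0.9996 = 0.9987

0.9987 bits/symbol


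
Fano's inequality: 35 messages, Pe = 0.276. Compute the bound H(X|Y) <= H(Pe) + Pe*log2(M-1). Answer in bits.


H(Pe) = -Pe*log2(Pe) - (1-Pe)*log2(1-Pe) = -0.276*log2(0.276) - 0.724*log2(0.724) = 0.512604 + 0.337339 = 0.8499. Pe*log2(M-1) = 0.276*log2(34) = 1.404140. Bound = H(Pe) + Pe*log2(M-1) = 0.512604 + 0.337339 + 1.404140 = 2.2541

2.2541 bits


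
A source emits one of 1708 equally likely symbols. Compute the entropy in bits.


H = log2(n) = log2(1708) = 10.7381

10.7381 bits


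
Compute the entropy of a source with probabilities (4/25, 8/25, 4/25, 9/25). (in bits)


H = -sum(p_i * log2(p_i)). Terms: -(4/25)*log2(4/25) = 0.423017; -(8/25)*log2(8/25) = 0.526034; -(4/25)*log2(4/25) = 0.423017; -(9/25)*log2(9/25) = 0.530615. H = 0.423017 + 0.526034 + 0.423017 + 0.530615 = 1.9027

1.9027 bits


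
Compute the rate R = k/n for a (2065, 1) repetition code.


Rate = k/n = 1/2065

1/2065


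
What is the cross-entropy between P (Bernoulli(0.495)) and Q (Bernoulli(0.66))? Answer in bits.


H(P,Q) = -p*log2(q) - (1-p)*log2(1-q). -0.495*log2(0.66) = 0.296734; -0.505*log2(0.34) = 0.785979. H(P,Q) = 0.296734 + 0.785979 = 1.0827

1.0827 bits


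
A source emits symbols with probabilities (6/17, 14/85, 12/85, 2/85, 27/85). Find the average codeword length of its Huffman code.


Huffman construction (repeatedly merge the two least-probable nodes; each merge adds 1 bit to every symbol beneath it): 2/85 + 12/85 = 14/85; 14/85 + 14/85 = 28/85; 27/85 + 28/85 = 11/17; 6/17 + 11/17 = 1. Resulting codeword lengths (in the order the probabilities were given): (1, 3, 4, 4, 2). L_avg = sum(p_i * l_i) = 6/17*1 + 14/85*3 + 12/85*4 + 2/85*4 + 27/85*2 = 182/85 = 2.1412

2.1412 bits


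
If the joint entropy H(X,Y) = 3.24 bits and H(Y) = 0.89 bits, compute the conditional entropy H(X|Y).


H(X|Y) = H(X,Y) - H(Y) = 3.24 - 0.89 = 2.35

2.35 bits


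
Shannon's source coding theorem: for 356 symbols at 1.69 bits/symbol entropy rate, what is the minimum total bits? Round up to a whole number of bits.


Minimum bits >= n * H = 356 * 1.69 = 601.64, rounded up to a whole number of bits = 602

602 bits


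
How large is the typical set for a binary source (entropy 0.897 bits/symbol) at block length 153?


log2|A_typical| = nH = 153 * 0.897 = 137.241, so |A_typical| ~ 2^137.241 = 2.059e+41

2.059e+41


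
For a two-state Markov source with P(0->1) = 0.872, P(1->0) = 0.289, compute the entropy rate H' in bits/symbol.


Stationary distribution: pi_0 = p10/(p01+p10) = 0.2489, pi_1 = 0.7511. Entropy rate H' = pi_0*H(p01) + pi_1*H(p10) = 0.2489*0.5519 + 0.7511*0.8674 = 0.7889

0.7889 bits/symbol


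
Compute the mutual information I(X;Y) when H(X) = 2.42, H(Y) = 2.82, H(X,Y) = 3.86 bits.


I(X;Y) = H(X) + H(Y) - H(X,Y) = 2.42 + 2.82 - 3.86 = 1.38

1.38 bits


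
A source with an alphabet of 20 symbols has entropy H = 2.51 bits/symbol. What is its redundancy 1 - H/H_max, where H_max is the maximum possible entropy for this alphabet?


H_max = log2(K) = log2(20) = 4.3219 bits/symbol. Redundancy = 1 - H/H_max = 1 - 2.51/4.3219 = 1 - 0.5808 = 0.4192

0.4192


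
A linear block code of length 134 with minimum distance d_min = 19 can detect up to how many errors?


Detection capability = d_min - 1 = 19 - 1 = 18

18 errors


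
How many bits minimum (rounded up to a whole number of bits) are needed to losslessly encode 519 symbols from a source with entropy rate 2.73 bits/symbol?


Minimum bits >= n * H = 519 * 2.73 = 1416.87, rounded up to a whole number of bits = 1417

1417 bits


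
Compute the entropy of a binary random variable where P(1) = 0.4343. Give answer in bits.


H = -p*log2(p) - (1-p)*log2(1-p). -0.4343*log2(0.4343) = 0.522565; -0.5657*log2(0.5657) = 0.464944. H = 0.522565 + 0.464944 = 0.9875

0.9875 bits


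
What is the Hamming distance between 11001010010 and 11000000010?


Count differing positions: . . . . ^ . ^ . . . . = 2 differences

2


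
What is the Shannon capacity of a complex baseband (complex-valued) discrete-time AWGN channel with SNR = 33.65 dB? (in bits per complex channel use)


SNR_linear = 10^(33.65/10) = 2317.3946; C = log2(1 + SNR_linear) = log2(1 + 2317.3946) = 11.1789

11.1789 bits/channel use


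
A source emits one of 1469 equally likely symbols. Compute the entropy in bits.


H = log2(n) = log2(1469) = 10.5206

10.5206 bits


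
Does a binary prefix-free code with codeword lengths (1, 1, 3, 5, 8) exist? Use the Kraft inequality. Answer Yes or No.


Kraft sum = sum(2^(-l_i)) = 1.1602, need <= 1. Result: violated (a binary prefix-free code with these lengths cannot exist)

No


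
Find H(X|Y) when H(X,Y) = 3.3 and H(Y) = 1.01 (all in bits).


H(X|Y) = H(X,Y) - H(Y) = 3.3 - 1.01 = 2.29

2.29 bits


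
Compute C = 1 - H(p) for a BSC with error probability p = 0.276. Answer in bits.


H(p) = -p*log2(p) - (1-p)*log2(1-p) = -0.276*log2(0.276) - 0.724*log2(0.724) = 0.512604 + 0.337339 = 0.8499. C = 1 - H(p) = 1 - 0.8499 = 0.1501

0.1501 bits


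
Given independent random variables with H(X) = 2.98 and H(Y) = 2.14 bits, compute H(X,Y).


For independent variables, H(X,Y) = H(X) + H(Y) = 2.98 + 2.14 = 5.12

5.12 bits


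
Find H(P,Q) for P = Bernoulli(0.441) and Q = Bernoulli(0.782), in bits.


H(P,Q) = -p*log2(q) - (1-p)*log2(1-q). -0.441*log2(0.782) = 0.156449; -0.559*log2(0.218) = 1.228458. H(P,Q) = 0.156449 + 1.228458 = 1.3849

1.3849 bits


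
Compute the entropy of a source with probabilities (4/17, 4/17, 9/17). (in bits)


H = -sum(p_i * log2(p_i)). Terms: -(4/17)*log2(4/17) = 0.491168; -(4/17)*log2(4/17) = 0.491168; -(9/17)*log2(9/17) = 0.485755. H = 0.491168 + 0.491168 + 0.485755 = 1.4681

1.4681 bits


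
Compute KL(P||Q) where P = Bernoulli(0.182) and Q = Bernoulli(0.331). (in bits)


KL = p*log2(p/q) + (1-p)*log2((1-p)/(1-q)) = 0.182*log2(0.182/0.331) + 0.818*log2(0.818/0.669) = 0.0803

0.0803 bits


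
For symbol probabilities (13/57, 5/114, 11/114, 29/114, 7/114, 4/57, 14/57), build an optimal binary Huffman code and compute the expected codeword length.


Huffman construction (repeatedly merge the two least-probable nodes; each merge adds 1 bit to every symbol beneath it): 5/114 + 7/114 = 2/19; 4/57 + 11/114 = 1/6; 2/19 + 1/6 = 31/114; 13/57 + 14/57 = 9/19; 29/114 + 31/114 = 10/19; 9/19 + 10/19 = 1. Resulting codeword lengths (in the order the probabilities were given): (2, 4, 4, 2, 4, 4, 2). L_avg = sum(p_i * l_i) = 13/57*2 + 5/114*4 + 11/114*4 + 29/114*2 + 7/114*4 + 4/57*4 + 14/57*2 = 145/57 = 2.5439

2.5439 bits


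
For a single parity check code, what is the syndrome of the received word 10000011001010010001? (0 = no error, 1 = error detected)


Syndrome = XOR of all bits = 1 XOR 0 XOR 0 XOR 0 XOR 0 XOR 0 XOR 1 XOR 1 XOR 0 XOR 0 XOR 1 XOR 0 XOR 1 XOR 0 XOR 0 XOR 1 XOR 0 XOR 0 XOR 0 XOR 1 = 1

1


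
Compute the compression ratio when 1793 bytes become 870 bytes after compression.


Ratio = original / compressed = 1793 / 870 = 2.0609

2.0609


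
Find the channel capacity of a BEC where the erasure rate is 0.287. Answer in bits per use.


C = 1 - epsilon = 1 - 0.287 = 0.713

0.713 bits


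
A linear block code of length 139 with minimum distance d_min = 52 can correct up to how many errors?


Correction capability = floor((d-1)/2) = floor((52-1)/2) = 25

25 errors


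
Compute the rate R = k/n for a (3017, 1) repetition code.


Rate = k/n = 1/3017

1/3017


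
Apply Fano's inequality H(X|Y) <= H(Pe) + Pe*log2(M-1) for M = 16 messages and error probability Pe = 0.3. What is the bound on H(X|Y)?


H(Pe) = -Pe*log2(Pe) - (1-Pe)*log2(1-Pe) = -0.3*log2(0.3) - 0.7*log2(0.7) = 0.521090 + 0.360201 = 0.8813. Pe*log2(M-1) = 0.3*log2(15) = 1.172067. Bound = H(Pe) + Pe*log2(M-1) = 0.521090 + 0.360201 + 1.172067 = 2.0534

2.0534 bits


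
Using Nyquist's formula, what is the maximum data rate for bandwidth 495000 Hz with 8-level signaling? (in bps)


Rate = 2 * B * log2(M) = 2 * 495000 * 3.0 = 2970000.0

2970000.0 bps


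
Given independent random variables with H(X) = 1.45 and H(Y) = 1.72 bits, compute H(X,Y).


For independent variables, H(X,Y) = H(X) + H(Y) = 1.45 + 1.72 = 3.17

3.17 bits


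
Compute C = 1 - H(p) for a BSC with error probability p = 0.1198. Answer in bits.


H(p) = -p*log2(p) - (1-p)*log2(1-p) = -0.1198*log2(0.1198) - 0.8802*log2(0.8802) = 0.366744 + 0.162042 = 0.5288. C = 1 - H(p) = 1 - 0.5288 = 0.4712

0.4712 bits


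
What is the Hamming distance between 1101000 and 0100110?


Count differing positions: ^ . . ^ ^ ^ . = 4 differences

4


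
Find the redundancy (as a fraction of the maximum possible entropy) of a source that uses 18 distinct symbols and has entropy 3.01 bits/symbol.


H_max = log2(K) = log2(18) = 4.1699 bits/symbol. Redundancy = 1 - H/H_max = 1 - 3.01/4.1699 = 1 - 0.7218 = 0.2782

0.2782


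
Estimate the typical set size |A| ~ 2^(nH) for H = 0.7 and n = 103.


log2|A_typical| = nH = 103 * 0.7 = 72.1, so |A_typical| ~ 2^72.1 = 5.061e+21

5.061e+21


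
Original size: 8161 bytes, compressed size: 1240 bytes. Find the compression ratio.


Ratio = original / compressed = 8161 / 1240 = 6.5815

6.5815


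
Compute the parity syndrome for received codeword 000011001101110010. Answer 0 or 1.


Syndrome = XOR of all bits = 0 XOR 0 XOR 0 XOR 0 XOR 1 XOR 1 XOR 0 XOR 0 XOR 1 XOR 1 XOR 0 XOR 1 XOR 1 XOR 1 XOR 0 XOR 0 XOR 1 XOR 0 = 0

0


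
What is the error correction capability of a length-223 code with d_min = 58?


Correction capability = floor((d-1)/2) = floor((58-1)/2) = 28

28 errors


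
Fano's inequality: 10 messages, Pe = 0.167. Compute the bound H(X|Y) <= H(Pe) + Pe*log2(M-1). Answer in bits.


H(Pe) = -Pe*log2(Pe) - (1-Pe)*log2(1-Pe) = -0.167*log2(0.167) - 0.833*log2(0.833) = 0.431207 + 0.219588 = 0.6508. Pe*log2(M-1) = 0.167*log2(9) = 0.529377. Bound = H(Pe) + Pe*log2(M-1) = 0.431207 + 0.219588 + 0.529377 = 1.1802

1.1802 bits


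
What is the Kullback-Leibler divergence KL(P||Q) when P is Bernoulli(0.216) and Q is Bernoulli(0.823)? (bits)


KL = p*log2(p/q) + (1-p)*log2((1-p)/(1-q)) = 0.216*log2(0.216/0.823) + 0.784*log2(0.784/0.177) = 1.2665

1.2665 bits


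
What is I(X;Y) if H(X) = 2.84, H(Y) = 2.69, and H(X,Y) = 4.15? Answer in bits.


I(X;Y) = H(X) + H(Y) - H(X,Y) = 2.84 + 2.69 - 4.15 = 1.38

1.38 bits


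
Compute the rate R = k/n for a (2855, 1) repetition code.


Rate = k/n = 1/2855

1/2855


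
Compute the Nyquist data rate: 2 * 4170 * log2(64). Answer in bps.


Rate = 2 * B * log2(M) = 2 * 4170 * 6.0 = 50040.0

50040.0 bps


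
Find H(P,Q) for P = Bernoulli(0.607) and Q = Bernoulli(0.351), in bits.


H(P,Q) = -p*log2(q) - (1-p)*log2(1-q). -0.607*log2(0.351) = 0.916847; -0.393*log2(0.649) = 0.245118. H(P,Q) = 0.916847 + 0.245118 = 1.162

1.162 bits


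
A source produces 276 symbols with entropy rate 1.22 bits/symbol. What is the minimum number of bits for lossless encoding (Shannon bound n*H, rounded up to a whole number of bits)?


Minimum bits >= n * H = 276 * 1.22 = 336.72, rounded up to a whole number of bits = 337

337 bits


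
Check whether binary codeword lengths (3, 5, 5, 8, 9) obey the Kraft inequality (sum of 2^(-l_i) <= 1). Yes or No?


Kraft sum = sum(2^(-l_i)) = 0.1934, need <= 1. Result: satisfied (a binary prefix-free code with these lengths exists)

Yes


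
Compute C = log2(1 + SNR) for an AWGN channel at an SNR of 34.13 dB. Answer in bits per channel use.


SNR_linear = 10^(34.13/10) = 2588.2129; C = log2(1 + SNR_linear) = log2(1 + 2588.2129) = 11.3383

11.3383 bits/channel use


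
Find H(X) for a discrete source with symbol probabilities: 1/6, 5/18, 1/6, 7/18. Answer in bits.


H = -sum(p_i * log2(p_i)). Terms: -(1/6)*log2(1/6) = 0.430827; -(5/18)*log2(5/18) = 0.513332; -(1/6)*log2(1/6) = 0.430827; -(7/18)*log2(7/18) = 0.529888. H = 0.430827 + 0.513332 + 0.430827 + 0.529888 = 1.9049

1.9049 bits


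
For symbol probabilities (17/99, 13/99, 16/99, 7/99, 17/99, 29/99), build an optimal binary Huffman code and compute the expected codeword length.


Huffman construction (repeatedly merge the two least-probable nodes; each merge adds 1 bit to every symbol beneath it): 7/99 + 13/99 = 20/99; 16/99 + 17/99 = 1/3; 17/99 + 20/99 = 37/99; 29/99 + 1/3 = 62/99; 37/99 + 62/99 = 1. Resulting codeword lengths (in the order the probabilities were given): (3, 3, 3, 3, 2, 2). L_avg = sum(p_i * l_i) = 17/99*3 + 13/99*3 + 16/99*3 + 7/99*3 + 17/99*2 + 29/99*2 = 251/99 = 2.5354

2.5354 bits


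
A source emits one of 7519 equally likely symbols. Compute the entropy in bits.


H = log2(n) = log2(7519) = 12.8763

12.8763 bits


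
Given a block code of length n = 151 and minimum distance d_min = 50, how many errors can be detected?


Detection capability = d_min - 1 = 50 - 1 = 49

49 errors


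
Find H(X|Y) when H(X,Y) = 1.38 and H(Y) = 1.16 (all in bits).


H(X|Y) = H(X,Y) - H(Y) = 1.38 - 1.16 = 0.22

0.22 bits


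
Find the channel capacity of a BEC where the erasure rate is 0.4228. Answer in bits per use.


C = 1 - epsilon = 1 - 0.4228 = 0.5772

0.5772 bits


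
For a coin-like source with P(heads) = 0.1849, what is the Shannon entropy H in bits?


H = -p*log2(p) - (1-p)*log2(1-p). -0.1849*log2(0.1849) = 0.450265; -0.8151*log2(0.8151) = 0.240415. H = 0.450265 + 0.240415 = 0.6907

0.6907 bits


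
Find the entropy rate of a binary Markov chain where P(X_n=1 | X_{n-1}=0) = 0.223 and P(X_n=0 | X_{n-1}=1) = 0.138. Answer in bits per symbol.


Stationary distribution: pi_0 = p10/(p01+p10) = 0.3823, pi_1 = 0.6177. Entropy rate H' = pi_0*H(p01) + pi_1*H(p10) = 0.3823*0.7656 + 0.6177*0.579 = 0.6503

0.6503 bits/symbol


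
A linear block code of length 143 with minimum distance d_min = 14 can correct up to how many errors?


Correction capability = floor((d-1)/2) = floor((14-1)/2) = 6

6 errors


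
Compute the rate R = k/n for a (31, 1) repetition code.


Rate = k/n = 1/31

1/31


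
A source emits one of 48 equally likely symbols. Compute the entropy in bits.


H = log2(n) = log2(48) = 5.585

5.585 bits


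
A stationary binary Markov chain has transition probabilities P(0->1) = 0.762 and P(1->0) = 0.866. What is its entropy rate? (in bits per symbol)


Stationary distribution: pi_0 = p10/(p01+p10) = 0.5319, pi_1 = 0.4681. Entropy rate H' = pi_0*H(p01) + pi_1*H(p10) = 0.5319*0.7917 + 0.4681*0.5683 = 0.6871

0.6871 bits/symbol


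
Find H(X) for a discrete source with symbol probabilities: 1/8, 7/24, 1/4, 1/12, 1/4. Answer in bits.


H = -sum(p_i * log2(p_i)). Terms: -(1/8)*log2(1/8) = 0.375000; -(7/24)*log2(7/24) = 0.518469; -(1/4)*log2(1/4) = 0.500000; -(1/12)*log2(1/12) = 0.298747; -(1/4)*log2(1/4) = 0.500000. H = 0.375000 + 0.518469 + 0.500000 + 0.298747 + 0.500000 = 2.1922

2.1922 bits


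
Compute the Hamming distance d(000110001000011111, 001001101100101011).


Count differing positions: . . ^ ^ ^ ^ ^ . . ^ . . ^ ^ . ^ . . = 9 differences

9
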